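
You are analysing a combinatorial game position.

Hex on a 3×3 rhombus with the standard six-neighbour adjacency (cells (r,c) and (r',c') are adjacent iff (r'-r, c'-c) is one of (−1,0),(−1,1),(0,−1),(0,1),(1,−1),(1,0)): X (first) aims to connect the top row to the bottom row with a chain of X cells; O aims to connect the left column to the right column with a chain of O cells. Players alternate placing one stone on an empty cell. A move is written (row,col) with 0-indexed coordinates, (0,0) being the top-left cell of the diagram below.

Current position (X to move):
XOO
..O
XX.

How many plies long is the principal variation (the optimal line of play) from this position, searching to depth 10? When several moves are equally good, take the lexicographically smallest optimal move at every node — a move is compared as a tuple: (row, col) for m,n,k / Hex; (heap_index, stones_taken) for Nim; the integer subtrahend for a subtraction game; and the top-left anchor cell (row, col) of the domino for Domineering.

PV length from [XOO/..O/XX.]: 1 ply

ply 1, X at XOO/..O/XX. | (1,0)=+1→XOO/X.O/XX.*; (1,1)=-1→XOO/.XO/XX.; (2,2)=-1→XOO/..O/XXX
ply 2: XOO/X.O/XX. is terminal -1 (O); from XOO/..O/XX. depth 10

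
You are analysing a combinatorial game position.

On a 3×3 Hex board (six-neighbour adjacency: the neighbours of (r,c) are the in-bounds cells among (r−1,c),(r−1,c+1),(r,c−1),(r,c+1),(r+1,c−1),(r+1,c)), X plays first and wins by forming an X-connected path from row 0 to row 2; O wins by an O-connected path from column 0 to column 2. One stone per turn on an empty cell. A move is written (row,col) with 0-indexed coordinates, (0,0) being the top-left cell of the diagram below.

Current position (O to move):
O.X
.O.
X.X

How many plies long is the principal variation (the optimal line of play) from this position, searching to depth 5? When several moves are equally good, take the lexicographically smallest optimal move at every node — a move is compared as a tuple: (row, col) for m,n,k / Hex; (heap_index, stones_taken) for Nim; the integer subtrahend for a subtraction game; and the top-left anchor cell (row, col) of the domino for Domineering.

PV length from [O.X/.O./X.X]: 3 plies

ply 1, O at O.X/.O./X.X | (0,1)=-1→OOX/.O./X.X; (1,0)=-1→O.X/OO./X.X; (1,2)=+1→O.X/.OO/X.X*; (2,1)=-1→O.X/.O./XOX
ply 2, X at O.X/.OO/X.X | (0,1)=-1→OXX/.OO/X.X*; (1,0)=-1→O.X/XOO/X.X; (2,1)=-1→O.X/.OO/XXX
ply 3, O at OXX/.OO/X.X | (1,0)=+1→OXX/OOO/X.X*; (2,1)=-1→OXX/.OO/XOX
ply 4: OXX/OOO/X.X is terminal -1 (X); from O.X/.O./X.X depth 5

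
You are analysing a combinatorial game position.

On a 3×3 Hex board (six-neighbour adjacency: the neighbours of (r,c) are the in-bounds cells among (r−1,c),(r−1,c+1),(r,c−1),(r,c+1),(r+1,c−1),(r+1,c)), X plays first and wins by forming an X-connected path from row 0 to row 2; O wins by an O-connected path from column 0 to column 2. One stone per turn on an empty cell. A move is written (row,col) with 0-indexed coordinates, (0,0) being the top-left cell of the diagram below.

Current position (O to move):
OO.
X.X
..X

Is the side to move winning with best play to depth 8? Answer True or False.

O winning at [OO./X.X/..X]: True

p1 O@[OO./X.X/..X]: (0,2)[OOO/X.X/..X]+1* (1,1)[OO./XOX/..X]-1 (2,0)[OO./X.X/O.X]-1 (2,1)[OO./X.X/.OX]-1
p2 X@[OOO/X.X/..X] terminal -1; root [OO./X.X/..X] d8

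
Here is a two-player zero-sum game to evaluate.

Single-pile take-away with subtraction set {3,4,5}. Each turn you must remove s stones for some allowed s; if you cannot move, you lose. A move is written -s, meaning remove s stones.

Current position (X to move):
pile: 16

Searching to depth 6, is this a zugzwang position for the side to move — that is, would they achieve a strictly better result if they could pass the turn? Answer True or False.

zugzwang(16, X) = True

[16] X move#1: -3:-1/13*, -4:-1/12, -5:-1/11
[13] O move#2: -3:+1/10*, -4:+1/9, -5:+1/8
[10] X move#3: -3:-1/7*, -4:-1/6, -5:-1/5
[7] O move#4: -3:-1/4, -4:-1/3, -5:+1/2*
[2] end (terminal -1, X#5); searched 16 to 6
pass branch (O moves first from the same position):
  | [16] O move#1: -3:-1/13*, -4:-1/12, -5:-1/11
  | [13] X move#2: -3:+1/10*, -4:+1/9, -5:+1/8
  | [10] O move#3: -3:-1/7*, -4:-1/6, -5:-1/5
  | [7] X move#4: -3:-1/4, -4:-1/3, -5:+1/2*
  | [2] end (terminal -1, O#5); searched 16 to 6
X moving scores -1; X passing scores +1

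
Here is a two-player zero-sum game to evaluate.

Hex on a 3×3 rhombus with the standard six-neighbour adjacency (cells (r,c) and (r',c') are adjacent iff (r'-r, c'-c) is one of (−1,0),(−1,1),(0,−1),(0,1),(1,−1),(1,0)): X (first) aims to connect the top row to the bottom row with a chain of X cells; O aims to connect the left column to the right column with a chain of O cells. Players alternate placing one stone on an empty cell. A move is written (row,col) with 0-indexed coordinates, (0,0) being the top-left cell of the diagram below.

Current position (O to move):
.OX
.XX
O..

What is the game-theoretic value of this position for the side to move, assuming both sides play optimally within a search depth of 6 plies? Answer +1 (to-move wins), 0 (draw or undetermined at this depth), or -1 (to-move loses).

value(.OX/.XX/O.., O) = -1

p1 O@[.OX/.XX/O..]: (0,0)[OOX/.XX/O..]-1* (1,0)[.OX/OXX/O..]-1 (2,1)[.OX/.XX/OO.]-1 (2,2)[.OX/.XX/O.O]-1
p2 X@[OOX/.XX/O..]: (1,0)[OOX/XXX/O..]+1* (2,1)[OOX/.XX/OX.]+1 (2,2)[OOX/.XX/O.X]+1
p3 O@[OOX/XXX/O..]: (2,1)[OOX/XXX/OO.]-1* (2,2)[OOX/XXX/O.O]-1
p4 X@[OOX/XXX/OO.]: (2,2)[OOX/XXX/OOX]+1*
p5 O@[OOX/XXX/OOX] terminal -1; root [.OX/.XX/O..] d6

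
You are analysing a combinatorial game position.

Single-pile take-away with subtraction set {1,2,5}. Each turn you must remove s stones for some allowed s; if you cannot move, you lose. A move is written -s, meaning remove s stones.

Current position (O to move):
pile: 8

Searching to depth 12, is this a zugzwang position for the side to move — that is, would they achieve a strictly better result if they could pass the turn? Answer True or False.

zugzwang(8, O) = False

ply 1, O at 8 | -1=-1→7; -2=+1→6*; -5=+1→3
ply 2, X at 6 | -1=-1→5*; -2=-1→4; -5=-1→1
ply 3, O at 5 | -1=-1→4; -2=+1→3*; -5=+1→0
ply 4, X at 3 | -1=-1→2*; -2=-1→1
ply 5, O at 2 | -1=-1→1; -2=+1→0*
ply 6: 0 is terminal -1 (X); from 8 depth 12
if O skipped the turn, X would face:
~ ply 1, X at 8 | -1=-1→7; -2=+1→6*; -5=+1→3
~ ply 2, O at 6 | -1=-1→5*; -2=-1→4; -5=-1→1
~ ply 3, X at 5 | -1=-1→4; -2=+1→3*; -5=+1→0
~ ply 4, O at 3 | -1=-1→2*; -2=-1→1
~ ply 5, X at 2 | -1=-1→1; -2=+1→0*
~ ply 6: 0 is terminal -1 (O); from 8 depth 12
compare (O): move=+1 vs pass=-1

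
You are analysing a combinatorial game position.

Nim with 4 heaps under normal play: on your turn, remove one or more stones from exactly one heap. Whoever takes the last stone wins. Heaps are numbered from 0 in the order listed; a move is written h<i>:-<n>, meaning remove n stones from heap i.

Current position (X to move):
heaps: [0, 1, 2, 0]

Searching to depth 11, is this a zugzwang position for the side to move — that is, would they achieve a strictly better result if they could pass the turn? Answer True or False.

[(0,1,2,0)] X move#1: h1:-1:-1/(0,0,2,0), h2:-1:+1/(0,1,1,0)*, h2:-2:-1/(0,1,0,0)
[(0,1,1,0)] O move#2: h1:-1:-1/(0,0,1,0)*, h2:-1:-1/(0,1,0,0)
[(0,0,1,0)] X move#3: h2:-1:+1/(0,0,0,0)*
[(0,0,0,0)] end (terminal -1, O#4); searched (0,1,2,0) to 11
suppose X passes — search the same position with O to move:
pass> [(0,1,2,0)] O move#1: h1:-1:-1/(0,0,2,0), h2:-1:+1/(0,1,1,0)*, h2:-2:-1/(0,1,0,0)
pass> [(0,1,1,0)] X move#2: h1:-1:-1/(0,0,1,0)*, h2:-1:-1/(0,1,0,0)
pass> [(0,0,1,0)] O move#3: h2:-1:+1/(0,0,0,0)*
pass> [(0,0,0,0)] end (terminal -1, X#4); searched (0,1,2,0) to 11
for X: play +1, pass -1

zugzwang((0,1,2,0), X) = False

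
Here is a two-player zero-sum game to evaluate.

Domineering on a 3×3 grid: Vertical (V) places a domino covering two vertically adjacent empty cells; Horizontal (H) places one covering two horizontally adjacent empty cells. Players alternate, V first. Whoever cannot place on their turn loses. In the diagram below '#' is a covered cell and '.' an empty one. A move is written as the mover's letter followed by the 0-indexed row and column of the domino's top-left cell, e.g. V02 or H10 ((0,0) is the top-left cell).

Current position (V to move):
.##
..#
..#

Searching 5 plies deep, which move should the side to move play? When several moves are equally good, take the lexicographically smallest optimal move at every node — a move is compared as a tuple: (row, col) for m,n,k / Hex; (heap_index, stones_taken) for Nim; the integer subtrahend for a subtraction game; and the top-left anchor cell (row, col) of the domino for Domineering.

ply 1, V at .##/..#/..# | V00=-1→###/#.#/..#; V10=+1→.##/#.#/#.#*; V11=+1→.##/.##/.##
ply 2: .##/#.#/#.# is terminal -1 (H); from .##/..#/..# depth 5

V's best at [.##/..#/..#]: V10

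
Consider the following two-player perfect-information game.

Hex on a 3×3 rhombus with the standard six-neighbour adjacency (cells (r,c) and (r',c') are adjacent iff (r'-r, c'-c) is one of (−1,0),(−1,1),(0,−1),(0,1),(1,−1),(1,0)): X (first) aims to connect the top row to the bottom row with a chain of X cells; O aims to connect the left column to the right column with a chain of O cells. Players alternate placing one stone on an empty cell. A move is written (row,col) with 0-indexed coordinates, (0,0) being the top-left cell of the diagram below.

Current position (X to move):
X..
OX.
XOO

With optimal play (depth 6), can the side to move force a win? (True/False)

X winning at [X../OX./XOO]: True

[X../OX./XOO] X move#1: (0,1):+1/XX./OX./XOO*, (0,2):+1/X.X/OX./XOO, (1,2):+1/X../OXX/XOO
[XX./OX./XOO] end (terminal -1, O#2); searched X../OX./XOO to 6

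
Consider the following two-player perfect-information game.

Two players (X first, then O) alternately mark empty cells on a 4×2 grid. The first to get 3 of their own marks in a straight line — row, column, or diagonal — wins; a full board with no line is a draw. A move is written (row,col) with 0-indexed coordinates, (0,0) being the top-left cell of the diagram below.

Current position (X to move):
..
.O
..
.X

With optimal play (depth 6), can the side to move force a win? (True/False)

X winning at [../.O/../.X]: False

ply 1, X at ../.O/../.X | (0,0)=+0→X./.O/../.X*; (0,1)=+0→.X/.O/../.X; (1,0)=+0→../XO/../.X; (2,0)=+0→../.O/X./.X; (2,1)=+0→../.O/.X/.X; (3,0)=+0→../.O/../XX
ply 2, O at X./.O/../.X | (0,1)=+0→XO/.O/../.X*; (1,0)=+0→X./OO/../.X; (2,0)=+0→X./.O/O./.X; (2,1)=+0→X./.O/.O/.X; (3,0)=+0→X./.O/../OX
ply 3, X at XO/.O/../.X | (1,0)=-1→XO/XO/../.X; (2,0)=-1→XO/.O/X./.X; (2,1)=+0→XO/.O/.X/.X*; (3,0)=-1→XO/.O/../XX
ply 4, O at XO/.O/.X/.X | (1,0)=+0→XO/OO/.X/.X*; (2,0)=+0→XO/.O/OX/.X; (3,0)=+0→XO/.O/.X/OX
ply 5, X at XO/OO/.X/.X | (2,0)=+0→XO/OO/XX/.X*; (3,0)=+0→XO/OO/.X/XX
ply 6, O at XO/OO/XX/.X | (3,0)=+0→XO/OO/XX/OX*
ply 7: XO/OO/XX/OX is terminal +0 (X); from ../.O/../.X depth 6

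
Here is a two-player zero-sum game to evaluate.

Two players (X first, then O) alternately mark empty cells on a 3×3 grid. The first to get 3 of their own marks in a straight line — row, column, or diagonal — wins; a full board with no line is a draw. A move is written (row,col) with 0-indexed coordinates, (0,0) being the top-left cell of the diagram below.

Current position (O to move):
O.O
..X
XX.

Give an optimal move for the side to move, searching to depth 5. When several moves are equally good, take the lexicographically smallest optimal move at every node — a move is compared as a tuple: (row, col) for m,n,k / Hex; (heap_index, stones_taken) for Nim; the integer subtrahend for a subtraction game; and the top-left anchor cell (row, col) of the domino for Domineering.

O's best at [O.O/..X/XX.]: (0,1)

[O.O/..X/XX.] O move#1: (0,1):+1/OOO/..X/XX.*, (1,0):-1/O.O/O.X/XX., (1,1):-1/O.O/.OX/XX., (2,2):+1/O.O/..X/XXO
[OOO/..X/XX.] end (terminal -1, X#2); searched O.O/..X/XX. to 5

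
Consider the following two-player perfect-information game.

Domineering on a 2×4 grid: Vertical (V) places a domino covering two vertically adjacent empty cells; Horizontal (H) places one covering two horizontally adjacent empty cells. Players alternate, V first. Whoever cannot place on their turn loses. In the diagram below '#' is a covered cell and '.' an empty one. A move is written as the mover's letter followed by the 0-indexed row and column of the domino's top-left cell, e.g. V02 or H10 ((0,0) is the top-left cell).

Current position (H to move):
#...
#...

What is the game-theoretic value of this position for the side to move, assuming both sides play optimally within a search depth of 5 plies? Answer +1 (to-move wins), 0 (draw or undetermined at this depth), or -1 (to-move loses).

value(#.../#..., H) = +1

ply 1, H at #.../#... | H01=+1→###./#...*; H02=+1→#.##/#...; H11=+1→#.../###.; H12=+1→#.../#.##
ply 2, V at ###./#... | V03=-1→####/#..#*
ply 3, H at ####/#..# | H11=+1→####/####*
ply 4: ####/#### is terminal -1 (V); from #.../#... depth 5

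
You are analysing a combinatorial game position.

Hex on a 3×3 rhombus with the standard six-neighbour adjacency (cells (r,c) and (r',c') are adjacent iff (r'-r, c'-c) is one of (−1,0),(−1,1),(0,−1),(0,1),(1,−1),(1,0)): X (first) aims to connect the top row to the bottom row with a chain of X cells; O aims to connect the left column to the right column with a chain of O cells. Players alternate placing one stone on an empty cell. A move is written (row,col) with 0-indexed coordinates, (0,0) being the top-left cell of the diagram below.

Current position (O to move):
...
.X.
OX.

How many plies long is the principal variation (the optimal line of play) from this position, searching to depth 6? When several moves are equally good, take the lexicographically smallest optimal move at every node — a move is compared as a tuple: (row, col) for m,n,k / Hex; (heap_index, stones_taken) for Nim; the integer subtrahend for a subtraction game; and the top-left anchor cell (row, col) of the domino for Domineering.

p1 O@[.../.X./OX.]: (0,0)[O../.X./OX.]-1* (0,1)[.O./.X./OX.]-1 (0,2)[..O/.X./OX.]-1 (1,0)[.../OX./OX.]-1 (1,2)[.../.XO/OX.]-1 (2,2)[.../.X./OXO]-1
p2 X@[O../.X./OX.]: (0,1)[OX./.X./OX.]+1* (0,2)[O.X/.X./OX.]+1 (1,0)[O../XX./OX.]+1 (1,2)[O../.XX/OX.]+1 (2,2)[O../.X./OXX]+1
p3 O@[OX./.X./OX.] terminal -1; root [.../.X./OX.] d6

PV length from [.../.X./OX.]: 2 plies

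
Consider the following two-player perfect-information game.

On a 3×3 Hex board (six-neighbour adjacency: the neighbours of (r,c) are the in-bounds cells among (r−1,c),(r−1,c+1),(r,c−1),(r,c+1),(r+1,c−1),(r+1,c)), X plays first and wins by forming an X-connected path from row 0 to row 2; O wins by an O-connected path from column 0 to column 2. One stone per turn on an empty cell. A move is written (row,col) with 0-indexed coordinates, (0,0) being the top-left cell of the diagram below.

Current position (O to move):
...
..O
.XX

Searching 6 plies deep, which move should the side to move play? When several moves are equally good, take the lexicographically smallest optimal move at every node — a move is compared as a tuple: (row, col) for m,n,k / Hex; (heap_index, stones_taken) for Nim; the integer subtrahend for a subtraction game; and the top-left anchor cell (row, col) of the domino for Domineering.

[.../..O/.XX] O move#1: (0,0):-1/O../..O/.XX, (0,1):+1/.O./..O/.XX*, (0,2):-1/..O/..O/.XX, (1,0):-1/.../O.O/.XX, (1,1):+1/.../.OO/.XX, (2,0):-1/.../..O/OXX
[.O./..O/.XX] X move#2: (0,0):-1/XO./..O/.XX*, (0,2):-1/.OX/..O/.XX, (1,0):-1/.O./X.O/.XX, (1,1):-1/.O./.XO/.XX, (2,0):-1/.O./..O/XXX
[XO./..O/.XX] O move#3: (0,2):-1/XOO/..O/.XX, (1,0):+1/XO./O.O/.XX*, (1,1):+1/XO./.OO/.XX, (2,0):-1/XO./..O/OXX
[XO./O.O/.XX] X move#4: (0,2):-1/XOX/O.O/.XX*, (1,1):-1/XO./OXO/.XX, (2,0):-1/XO./O.O/XXX
[XOX/O.O/.XX] O move#5: (1,1):+1/XOX/OOO/.XX*, (2,0):-1/XOX/O.O/OXX
[XOX/OOO/.XX] end (terminal -1, X#6); searched .../..O/.XX to 6

O's best at [.../..O/.XX]: (0,1)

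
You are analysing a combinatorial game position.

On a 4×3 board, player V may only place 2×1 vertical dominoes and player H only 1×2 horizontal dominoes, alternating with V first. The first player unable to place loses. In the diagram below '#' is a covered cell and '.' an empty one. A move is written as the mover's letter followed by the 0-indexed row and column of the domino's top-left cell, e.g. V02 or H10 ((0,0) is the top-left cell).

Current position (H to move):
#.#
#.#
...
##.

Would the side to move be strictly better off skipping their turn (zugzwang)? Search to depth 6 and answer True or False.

zugzwang(#.#/#.#/.../##., H) = False

[#.#/#.#/.../##.] H move#1: H20:-1/#.#/#.#/##./##.*, H21:-1/#.#/#.#/.##/##.
[#.#/#.#/##./##.] V move#2: V01:+1/###/###/##./##.*, V22:+1/#.#/#.#/###/###
[###/###/##./##.] end (terminal -1, H#3); searched #.#/#.#/.../##. to 6
pass branch (V moves first from the same position):
  | [#.#/#.#/.../##.] V move#1: V01:-1/###/###/.../##., V11:+1/#.#/###/.#./##.*, V22:+1/#.#/#.#/..#/###
  | [#.#/###/.#./##.] end (terminal -1, H#2); searched #.#/#.#/.../##. to 6
H moving scores -1; H passing scores -1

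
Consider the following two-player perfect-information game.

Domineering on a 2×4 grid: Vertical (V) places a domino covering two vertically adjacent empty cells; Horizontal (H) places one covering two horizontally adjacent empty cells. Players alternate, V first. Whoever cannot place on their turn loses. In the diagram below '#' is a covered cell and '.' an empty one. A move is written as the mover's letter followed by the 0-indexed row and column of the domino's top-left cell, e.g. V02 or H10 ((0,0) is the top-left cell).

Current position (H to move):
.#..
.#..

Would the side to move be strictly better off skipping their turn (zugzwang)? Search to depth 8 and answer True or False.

ply 1, H at .#../.#.. | H02=+1→.###/.#..*; H12=+1→.#../.###
ply 2, V at .###/.#.. | V00=-1→####/##..*
ply 3, H at ####/##.. | H12=+1→####/####*
ply 4: ####/#### is terminal -1 (V); from .#../.#.. depth 8
pass branch (V moves first from the same position):
  | ply 1, V at .#../.#.. | V00=-1→##../##..; V02=+1→.##./.##.*; V03=+1→.#.#/.#.#
  | ply 2: .##./.##. is terminal -1 (H); from .#../.#.. depth 8
H moving scores +1; H passing scores -1

zugzwang(.#../.#.., H) = False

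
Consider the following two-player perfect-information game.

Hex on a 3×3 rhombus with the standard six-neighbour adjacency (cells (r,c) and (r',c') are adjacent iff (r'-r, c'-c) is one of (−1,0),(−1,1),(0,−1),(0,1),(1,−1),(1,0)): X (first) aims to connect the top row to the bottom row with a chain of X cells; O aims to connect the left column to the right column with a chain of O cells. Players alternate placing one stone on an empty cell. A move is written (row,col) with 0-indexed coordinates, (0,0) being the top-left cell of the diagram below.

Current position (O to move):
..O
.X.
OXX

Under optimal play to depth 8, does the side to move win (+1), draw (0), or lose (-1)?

value(..O/.X./OXX, O) = +1

ply 1, O at ..O/.X./OXX | (0,0)=-1→O.O/.X./OXX; (0,1)=+1→.OO/.X./OXX*; (1,0)=-1→..O/OX./OXX; (1,2)=-1→..O/.XO/OXX
ply 2, X at .OO/.X./OXX | (0,0)=-1→XOO/.X./OXX*; (1,0)=-1→.OO/XX./OXX; (1,2)=-1→.OO/.XX/OXX
ply 3, O at XOO/.X./OXX | (1,0)=+1→XOO/OX./OXX*; (1,2)=-1→XOO/.XO/OXX
ply 4: XOO/OX./OXX is terminal -1 (X); from ..O/.X./OXX depth 8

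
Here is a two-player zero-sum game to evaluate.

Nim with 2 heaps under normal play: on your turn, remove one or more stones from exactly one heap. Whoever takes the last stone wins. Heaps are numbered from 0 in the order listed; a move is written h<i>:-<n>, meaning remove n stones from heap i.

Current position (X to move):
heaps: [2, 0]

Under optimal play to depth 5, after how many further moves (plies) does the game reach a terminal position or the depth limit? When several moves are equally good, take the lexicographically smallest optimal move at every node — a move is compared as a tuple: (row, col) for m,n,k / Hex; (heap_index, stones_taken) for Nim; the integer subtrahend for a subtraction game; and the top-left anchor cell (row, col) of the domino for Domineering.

PV length from [(2,0)]: 1 ply

[(2,0)] X move#1: h0:-1:-1/(1,0), h0:-2:+1/(0,0)*
[(0,0)] end (terminal -1, O#2); searched (2,0) to 5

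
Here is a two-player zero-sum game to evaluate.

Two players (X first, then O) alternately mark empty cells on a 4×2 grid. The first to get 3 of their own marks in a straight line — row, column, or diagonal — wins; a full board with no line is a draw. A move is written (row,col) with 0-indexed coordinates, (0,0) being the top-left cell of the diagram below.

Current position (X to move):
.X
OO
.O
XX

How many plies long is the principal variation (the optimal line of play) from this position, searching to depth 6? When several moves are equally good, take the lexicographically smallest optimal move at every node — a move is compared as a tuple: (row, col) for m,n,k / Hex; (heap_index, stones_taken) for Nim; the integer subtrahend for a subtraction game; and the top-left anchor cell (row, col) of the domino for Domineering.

PV length from [.X/OO/.O/XX]: 2 plies

ply 1, X at .X/OO/.O/XX | (0,0)=+0→XX/OO/.O/XX*; (2,0)=+0→.X/OO/XO/XX
ply 2, O at XX/OO/.O/XX | (2,0)=+0→XX/OO/OO/XX*
ply 3: XX/OO/OO/XX is terminal +0 (X); from .X/OO/.O/XX depth 6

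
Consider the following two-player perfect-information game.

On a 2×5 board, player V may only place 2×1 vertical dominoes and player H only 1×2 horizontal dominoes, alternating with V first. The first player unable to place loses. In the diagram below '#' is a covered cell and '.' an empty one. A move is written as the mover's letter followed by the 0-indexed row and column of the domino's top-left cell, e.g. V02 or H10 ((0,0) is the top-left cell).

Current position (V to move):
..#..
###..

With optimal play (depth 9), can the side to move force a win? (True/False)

V winning at [..#../###..]: True

[..#../###..] V move#1: V03:+1/..##./####.*, V04:+1/..#.#/###.#
[..##./####.] H move#2: H00:-1/####./####.*
[####./####.] V move#3: V04:+1/#####/#####*
[#####/#####] end (terminal -1, H#4); searched ..#../###.. to 9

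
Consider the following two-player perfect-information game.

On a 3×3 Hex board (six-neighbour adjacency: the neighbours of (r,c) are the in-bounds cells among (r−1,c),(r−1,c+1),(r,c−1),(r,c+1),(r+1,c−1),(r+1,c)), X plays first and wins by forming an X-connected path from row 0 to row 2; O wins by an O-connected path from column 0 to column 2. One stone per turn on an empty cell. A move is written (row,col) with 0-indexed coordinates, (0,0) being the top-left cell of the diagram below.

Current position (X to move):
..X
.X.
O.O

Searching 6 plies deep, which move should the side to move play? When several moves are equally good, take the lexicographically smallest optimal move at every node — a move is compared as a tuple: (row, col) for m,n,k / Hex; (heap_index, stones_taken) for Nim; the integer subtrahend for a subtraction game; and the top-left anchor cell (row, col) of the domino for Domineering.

X's best at [..X/.X./O.O]: (2,1)

[..X/.X./O.O] X move#1: (0,0):-1/X.X/.X./O.O, (0,1):-1/.XX/.X./O.O, (1,0):-1/..X/XX./O.O, (1,2):-1/..X/.XX/O.O, (2,1):+1/..X/.X./OXO*
[..X/.X./OXO] end (terminal -1, O#2); searched ..X/.X./O.O to 6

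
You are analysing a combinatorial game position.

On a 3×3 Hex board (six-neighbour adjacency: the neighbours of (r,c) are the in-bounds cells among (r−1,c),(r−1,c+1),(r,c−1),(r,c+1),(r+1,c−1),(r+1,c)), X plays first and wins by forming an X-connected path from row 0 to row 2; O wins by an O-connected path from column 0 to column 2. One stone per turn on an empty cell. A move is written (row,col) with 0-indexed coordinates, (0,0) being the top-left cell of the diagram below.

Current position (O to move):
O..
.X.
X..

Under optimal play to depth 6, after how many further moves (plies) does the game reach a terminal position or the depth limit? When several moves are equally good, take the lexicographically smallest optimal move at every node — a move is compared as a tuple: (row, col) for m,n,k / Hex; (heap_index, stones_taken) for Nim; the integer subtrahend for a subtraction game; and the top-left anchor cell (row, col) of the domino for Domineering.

p1 O@[O../.X./X..]: (0,1)[OO./.X./X..]-1* (0,2)[O.O/.X./X..]-1 (1,0)[O../OX./X..]-1 (1,2)[O../.XO/X..]-1 (2,1)[O../.X./XO.]-1 (2,2)[O../.X./X.O]-1
p2 X@[OO./.X./X..]: (0,2)[OOX/.X./X..]+1* (1,0)[OO./XX./X..]-1 (1,2)[OO./.XX/X..]-1 (2,1)[OO./.X./XX.]-1 (2,2)[OO./.X./X.X]-1
p3 O@[OOX/.X./X..] terminal -1; root [O../.X./X..] d6

PV length from [O../.X./X..]: 2 plies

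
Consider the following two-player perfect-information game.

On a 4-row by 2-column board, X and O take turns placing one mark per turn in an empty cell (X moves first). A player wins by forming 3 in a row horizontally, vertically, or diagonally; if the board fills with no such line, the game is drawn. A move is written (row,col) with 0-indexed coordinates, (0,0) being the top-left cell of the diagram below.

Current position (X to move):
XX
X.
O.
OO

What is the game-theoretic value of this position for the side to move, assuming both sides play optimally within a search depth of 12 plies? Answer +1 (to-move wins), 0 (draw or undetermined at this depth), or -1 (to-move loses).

ply 1, X at XX/X./O./OO | (1,1)=+0→XX/XX/O./OO*; (2,1)=+0→XX/X./OX/OO
ply 2, O at XX/XX/O./OO | (2,1)=+0→XX/XX/OO/OO*
ply 3: XX/XX/OO/OO is terminal +0 (X); from XX/X./O./OO depth 12

value(XX/X./O./OO, X) = 0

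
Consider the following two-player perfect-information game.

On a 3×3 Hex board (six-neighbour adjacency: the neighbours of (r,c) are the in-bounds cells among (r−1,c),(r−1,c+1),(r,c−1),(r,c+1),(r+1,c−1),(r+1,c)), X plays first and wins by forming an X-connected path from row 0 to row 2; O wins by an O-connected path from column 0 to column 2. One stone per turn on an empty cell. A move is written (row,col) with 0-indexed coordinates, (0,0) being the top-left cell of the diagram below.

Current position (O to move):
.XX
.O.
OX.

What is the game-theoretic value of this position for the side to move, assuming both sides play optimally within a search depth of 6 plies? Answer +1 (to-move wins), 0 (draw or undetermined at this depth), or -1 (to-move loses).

[.XX/.O./OX.] O move#1: (0,0):-1/OXX/.O./OX., (1,0):-1/.XX/OO./OX., (1,2):+1/.XX/.OO/OX.*, (2,2):-1/.XX/.O./OXO
[.XX/.OO/OX.] end (terminal -1, X#2); searched .XX/.O./OX. to 6

value(.XX/.O./OX., O) = +1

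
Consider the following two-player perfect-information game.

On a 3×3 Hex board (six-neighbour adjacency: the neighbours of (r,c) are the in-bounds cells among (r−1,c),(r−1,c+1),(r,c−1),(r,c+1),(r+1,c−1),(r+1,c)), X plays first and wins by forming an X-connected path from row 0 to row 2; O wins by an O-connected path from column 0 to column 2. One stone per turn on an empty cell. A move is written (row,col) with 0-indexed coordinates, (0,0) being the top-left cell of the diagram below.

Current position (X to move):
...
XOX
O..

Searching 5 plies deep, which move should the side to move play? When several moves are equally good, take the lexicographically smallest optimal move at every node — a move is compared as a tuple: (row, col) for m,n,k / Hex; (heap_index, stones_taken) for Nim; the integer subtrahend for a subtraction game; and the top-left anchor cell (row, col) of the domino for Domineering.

X's best at [.../XOX/O..]: (0,2)

p1 X@[.../XOX/O..]: (0,0)[X../XOX/O..]-1 (0,1)[.X./XOX/O..]-1 (0,2)[..X/XOX/O..]+1* (2,1)[.../XOX/OX.]-1 (2,2)[.../XOX/O.X]-1
p2 O@[..X/XOX/O..]: (0,0)[O.X/XOX/O..]-1* (0,1)[.OX/XOX/O..]-1 (2,1)[..X/XOX/OO.]-1 (2,2)[..X/XOX/O.O]-1
p3 X@[O.X/XOX/O..]: (0,1)[OXX/XOX/O..]+1* (2,1)[O.X/XOX/OX.]+1 (2,2)[O.X/XOX/O.X]+1
p4 O@[OXX/XOX/O..]: (2,1)[OXX/XOX/OO.]-1* (2,2)[OXX/XOX/O.O]-1
p5 X@[OXX/XOX/OO.]: (2,2)[OXX/XOX/OOX]+1*
p6 O@[OXX/XOX/OOX] terminal -1; root [.../XOX/O..] d5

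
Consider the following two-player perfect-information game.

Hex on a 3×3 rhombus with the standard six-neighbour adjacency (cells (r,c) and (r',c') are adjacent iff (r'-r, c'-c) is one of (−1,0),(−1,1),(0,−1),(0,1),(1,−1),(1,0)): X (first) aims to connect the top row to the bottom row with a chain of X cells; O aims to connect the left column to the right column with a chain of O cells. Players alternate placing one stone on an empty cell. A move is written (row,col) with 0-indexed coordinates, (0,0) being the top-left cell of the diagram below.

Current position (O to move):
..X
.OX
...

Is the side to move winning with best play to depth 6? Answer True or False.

[..X/.OX/...] O move#1: (0,0):-1/O.X/.OX/...*, (0,1):-1/.OX/.OX/..., (1,0):-1/..X/OOX/..., (2,0):-1/..X/.OX/O.., (2,1):-1/..X/.OX/.O., (2,2):-1/..X/.OX/..O
[O.X/.OX/...] X move#2: (0,1):+1/OXX/.OX/...*, (1,0):+1/O.X/XOX/..., (2,0):+1/O.X/.OX/X.., (2,1):+1/O.X/.OX/.X., (2,2):+1/O.X/.OX/..X
[OXX/.OX/...] O move#3: (1,0):-1/OXX/OOX/...*, (2,0):-1/OXX/.OX/O.., (2,1):-1/OXX/.OX/.O., (2,2):-1/OXX/.OX/..O
[OXX/OOX/...] X move#4: (2,0):+1/OXX/OOX/X..*, (2,1):+1/OXX/OOX/.X., (2,2):+1/OXX/OOX/..X
[OXX/OOX/X..] O move#5: (2,1):-1/OXX/OOX/XO.*, (2,2):-1/OXX/OOX/X.O
[OXX/OOX/XO.] X move#6: (2,2):+1/OXX/OOX/XOX*
[OXX/OOX/XOX] end (terminal -1, O#7); searched ..X/.OX/... to 6

O winning at [..X/.OX/...]: False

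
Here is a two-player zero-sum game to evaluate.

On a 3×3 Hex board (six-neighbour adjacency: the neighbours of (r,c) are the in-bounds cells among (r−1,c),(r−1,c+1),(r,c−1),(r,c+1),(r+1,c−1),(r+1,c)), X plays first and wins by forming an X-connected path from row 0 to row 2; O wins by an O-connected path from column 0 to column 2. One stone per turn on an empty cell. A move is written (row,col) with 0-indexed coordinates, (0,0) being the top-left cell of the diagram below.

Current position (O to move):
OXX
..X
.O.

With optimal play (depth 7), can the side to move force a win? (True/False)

O winning at [OXX/..X/.O.]: False

p1 O@[OXX/..X/.O.]: (1,0)[OXX/O.X/.O.]-1* (1,1)[OXX/.OX/.O.]-1 (2,0)[OXX/..X/OO.]-1 (2,2)[OXX/..X/.OO]-1
p2 X@[OXX/O.X/.O.]: (1,1)[OXX/OXX/.O.]+1* (2,0)[OXX/O.X/XO.]+1 (2,2)[OXX/O.X/.OX]+1
p3 O@[OXX/OXX/.O.]: (2,0)[OXX/OXX/OO.]-1* (2,2)[OXX/OXX/.OO]-1
p4 X@[OXX/OXX/OO.]: (2,2)[OXX/OXX/OOX]+1*
p5 O@[OXX/OXX/OOX] terminal -1; root [OXX/..X/.O.] d7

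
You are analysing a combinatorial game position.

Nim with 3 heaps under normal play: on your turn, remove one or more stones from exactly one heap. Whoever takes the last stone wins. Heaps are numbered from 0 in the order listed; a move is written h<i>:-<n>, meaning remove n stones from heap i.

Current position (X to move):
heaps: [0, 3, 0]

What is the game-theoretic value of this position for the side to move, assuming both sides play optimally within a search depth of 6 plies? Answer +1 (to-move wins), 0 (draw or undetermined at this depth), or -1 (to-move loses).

ply 1, X at (0,3,0) | h1:-1=-1→(0,2,0); h1:-2=-1→(0,1,0); h1:-3=+1→(0,0,0)*
ply 2: (0,0,0) is terminal -1 (O); from (0,3,0) depth 6

value((0,3,0), X) = +1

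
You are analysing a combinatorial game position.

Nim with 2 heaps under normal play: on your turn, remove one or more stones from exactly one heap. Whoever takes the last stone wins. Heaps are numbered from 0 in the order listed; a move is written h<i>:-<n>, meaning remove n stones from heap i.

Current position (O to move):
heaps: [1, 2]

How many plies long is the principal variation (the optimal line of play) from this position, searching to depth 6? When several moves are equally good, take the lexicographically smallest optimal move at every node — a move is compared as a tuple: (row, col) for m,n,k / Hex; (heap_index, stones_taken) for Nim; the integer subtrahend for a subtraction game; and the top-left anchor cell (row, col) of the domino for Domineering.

PV length from [(1,2)]: 3 plies

ply 1, O at (1,2) | h0:-1=-1→(0,2); h1:-1=+1→(1,1)*; h1:-2=-1→(1,0)
ply 2, X at (1,1) | h0:-1=-1→(0,1)*; h1:-1=-1→(1,0)
ply 3, O at (0,1) | h1:-1=+1→(0,0)*
ply 4: (0,0) is terminal -1 (X); from (1,2) depth 6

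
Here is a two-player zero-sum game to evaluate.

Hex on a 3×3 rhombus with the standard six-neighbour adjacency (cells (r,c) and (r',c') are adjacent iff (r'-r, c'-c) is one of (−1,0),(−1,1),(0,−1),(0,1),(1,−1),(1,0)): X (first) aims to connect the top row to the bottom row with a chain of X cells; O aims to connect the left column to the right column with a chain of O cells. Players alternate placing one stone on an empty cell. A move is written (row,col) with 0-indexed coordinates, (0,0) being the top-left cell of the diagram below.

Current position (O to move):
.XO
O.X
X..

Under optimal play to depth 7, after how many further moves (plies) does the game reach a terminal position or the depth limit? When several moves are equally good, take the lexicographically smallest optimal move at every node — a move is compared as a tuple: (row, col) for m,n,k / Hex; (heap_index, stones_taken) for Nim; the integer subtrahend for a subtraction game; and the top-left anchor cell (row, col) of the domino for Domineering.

PV length from [.XO/O.X/X..]: 1 ply

[.XO/O.X/X..] O move#1: (0,0):-1/OXO/O.X/X.., (1,1):+1/.XO/OOX/X..*, (2,1):-1/.XO/O.X/XO., (2,2):-1/.XO/O.X/X.O
[.XO/OOX/X..] end (terminal -1, X#2); searched .XO/O.X/X.. to 7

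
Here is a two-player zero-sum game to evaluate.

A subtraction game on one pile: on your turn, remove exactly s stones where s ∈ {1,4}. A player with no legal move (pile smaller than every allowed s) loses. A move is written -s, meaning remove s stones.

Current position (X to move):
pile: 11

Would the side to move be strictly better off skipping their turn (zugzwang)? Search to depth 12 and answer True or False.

zugzwang(11, X) = False

ply 1, X at 11 | -1=+1→10*; -4=+1→7
ply 2, O at 10 | -1=-1→9*; -4=-1→6
ply 3, X at 9 | -1=-1→8; -4=+1→5*
ply 4, O at 5 | -1=-1→4*; -4=-1→1
ply 5, X at 4 | -1=-1→3; -4=+1→0*
ply 6: 0 is terminal -1 (O); from 11 depth 12
pass branch (O moves first from the same position):
  | ply 1, O at 11 | -1=+1→10*; -4=+1→7
  | ply 2, X at 10 | -1=-1→9*; -4=-1→6
  | ply 3, O at 9 | -1=-1→8; -4=+1→5*
  | ply 4, X at 5 | -1=-1→4*; -4=-1→1
  | ply 5, O at 4 | -1=-1→3; -4=+1→0*
  | ply 6: 0 is terminal -1 (X); from 11 depth 12
X moving scores +1; X passing scores -1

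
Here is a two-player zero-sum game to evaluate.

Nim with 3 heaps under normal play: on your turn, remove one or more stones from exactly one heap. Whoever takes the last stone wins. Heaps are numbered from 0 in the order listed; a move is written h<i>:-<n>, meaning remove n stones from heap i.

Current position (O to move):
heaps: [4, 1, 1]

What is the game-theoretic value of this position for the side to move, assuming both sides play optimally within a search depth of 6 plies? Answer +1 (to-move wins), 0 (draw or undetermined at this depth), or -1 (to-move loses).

ply 1, O at (4,1,1) | h0:-1=-1→(3,1,1); h0:-2=-1→(2,1,1); h0:-3=-1→(1,1,1); h0:-4=+1→(0,1,1)*; h1:-1=-1→(4,0,1); h2:-1=-1→(4,1,0)
ply 2, X at (0,1,1) | h1:-1=-1→(0,0,1)*; h2:-1=-1→(0,1,0)
ply 3, O at (0,0,1) | h2:-1=+1→(0,0,0)*
ply 4: (0,0,0) is terminal -1 (X); from (4,1,1) depth 6

value((4,1,1), O) = +1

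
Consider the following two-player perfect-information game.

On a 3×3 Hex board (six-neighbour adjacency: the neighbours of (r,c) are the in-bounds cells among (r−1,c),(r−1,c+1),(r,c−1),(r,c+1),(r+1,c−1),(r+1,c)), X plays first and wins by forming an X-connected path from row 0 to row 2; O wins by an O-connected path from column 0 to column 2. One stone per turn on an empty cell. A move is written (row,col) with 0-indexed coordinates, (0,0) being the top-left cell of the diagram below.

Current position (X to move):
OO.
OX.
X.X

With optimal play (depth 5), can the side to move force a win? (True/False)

X winning at [OO./OX./X.X]: True

p1 X@[OO./OX./X.X]: (0,2)[OOX/OX./X.X]+1* (1,2)[OO./OXX/X.X]-1 (2,1)[OO./OX./XXX]-1
p2 O@[OOX/OX./X.X] terminal -1; root [OO./OX./X.X] d5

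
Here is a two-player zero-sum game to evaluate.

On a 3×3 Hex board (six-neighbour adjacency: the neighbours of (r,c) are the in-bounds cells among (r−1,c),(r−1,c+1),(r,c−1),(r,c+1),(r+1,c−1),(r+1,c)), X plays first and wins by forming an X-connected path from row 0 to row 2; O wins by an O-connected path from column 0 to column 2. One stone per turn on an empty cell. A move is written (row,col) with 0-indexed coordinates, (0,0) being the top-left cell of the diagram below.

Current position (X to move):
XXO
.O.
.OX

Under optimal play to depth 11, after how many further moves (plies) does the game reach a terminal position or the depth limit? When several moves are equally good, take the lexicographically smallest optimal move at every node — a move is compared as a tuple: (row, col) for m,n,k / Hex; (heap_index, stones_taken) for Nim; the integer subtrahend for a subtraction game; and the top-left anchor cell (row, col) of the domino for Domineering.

PV length from [XXO/.O./.OX]: 2 plies

p1 X@[XXO/.O./.OX]: (1,0)[XXO/XO./.OX]-1* (1,2)[XXO/.OX/.OX]-1 (2,0)[XXO/.O./XOX]-1
p2 O@[XXO/XO./.OX]: (1,2)[XXO/XOO/.OX]-1 (2,0)[XXO/XO./OOX]+1*
p3 X@[XXO/XO./OOX] terminal -1; root [XXO/.O./.OX] d11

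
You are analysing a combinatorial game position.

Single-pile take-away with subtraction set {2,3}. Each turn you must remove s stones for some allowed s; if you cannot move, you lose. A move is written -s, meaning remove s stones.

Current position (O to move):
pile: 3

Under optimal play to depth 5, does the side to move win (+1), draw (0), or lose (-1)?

[3] O move#1: -2:+1/1*, -3:+1/0
[1] end (terminal -1, X#2); searched 3 to 5

value(3, O) = +1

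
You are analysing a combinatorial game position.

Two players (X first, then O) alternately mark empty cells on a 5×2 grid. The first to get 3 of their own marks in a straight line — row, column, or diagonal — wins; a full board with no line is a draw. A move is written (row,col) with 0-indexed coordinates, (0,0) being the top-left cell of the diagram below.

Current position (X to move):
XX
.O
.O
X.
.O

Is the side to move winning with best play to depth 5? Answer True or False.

X winning at [XX/.O/.O/X./.O]: False

[XX/.O/.O/X./.O] X move#1: (1,0):-1/XX/XO/.O/X./.O, (2,0):-1/XX/.O/XO/X./.O, (3,1):+0/XX/.O/.O/XX/.O*, (4,0):-1/XX/.O/.O/X./XO
[XX/.O/.O/XX/.O] O move#2: (1,0):+0/XX/OO/.O/XX/.O*, (2,0):+0/XX/.O/OO/XX/.O, (4,0):+0/XX/.O/.O/XX/OO
[XX/OO/.O/XX/.O] X move#3: (2,0):+0/XX/OO/XO/XX/.O*, (4,0):+0/XX/OO/.O/XX/XO
[XX/OO/XO/XX/.O] O move#4: (4,0):+0/XX/OO/XO/XX/OO*
[XX/OO/XO/XX/OO] end (terminal +0, X#5); searched XX/.O/.O/X./.O to 5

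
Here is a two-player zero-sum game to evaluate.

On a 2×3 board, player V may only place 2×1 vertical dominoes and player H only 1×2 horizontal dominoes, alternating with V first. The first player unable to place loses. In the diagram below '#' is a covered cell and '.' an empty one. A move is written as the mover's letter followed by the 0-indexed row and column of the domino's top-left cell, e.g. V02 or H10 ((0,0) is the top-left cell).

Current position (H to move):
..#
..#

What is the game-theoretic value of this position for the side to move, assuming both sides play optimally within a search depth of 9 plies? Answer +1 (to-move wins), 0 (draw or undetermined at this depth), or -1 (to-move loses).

value(..#/..#, H) = +1

[..#/..#] H move#1: H00:+1/###/..#*, H10:+1/..#/###
[###/..#] end (terminal -1, V#2); searched ..#/..# to 9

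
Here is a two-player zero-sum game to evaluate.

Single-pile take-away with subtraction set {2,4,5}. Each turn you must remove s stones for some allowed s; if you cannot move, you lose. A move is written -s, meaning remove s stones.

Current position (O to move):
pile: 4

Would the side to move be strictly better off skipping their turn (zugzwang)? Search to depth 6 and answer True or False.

zugzwang(4, O) = False

ply 1, O at 4 | -2=-1→2; -4=+1→0*
ply 2: 0 is terminal -1 (X); from 4 depth 6
if O skipped the turn, X would face:
~ ply 1, X at 4 | -2=-1→2; -4=+1→0*
~ ply 2: 0 is terminal -1 (O); from 4 depth 6
compare (O): move=+1 vs pass=-1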